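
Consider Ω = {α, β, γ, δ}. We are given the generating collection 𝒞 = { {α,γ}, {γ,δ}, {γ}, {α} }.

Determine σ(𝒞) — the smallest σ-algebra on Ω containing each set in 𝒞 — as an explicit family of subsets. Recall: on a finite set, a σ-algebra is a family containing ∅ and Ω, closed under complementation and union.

σ(𝒞) = { ∅, {α}, {β}, {γ}, {δ}, {α,β}, {α,γ}, {α,δ}, {β,γ}, {β,δ}, {γ,δ}, {α,β,γ}, {α,β,δ}, {α,γ,δ}, {β,γ,δ}, Ω }

Check:
Seed the family with 𝒞 together with ∅ and Ω: { ∅, {α}, {γ}, {α,γ}, {γ,δ}, Ω }.
Pass 1: 5 new —
  {α,β}  = complement {γ,δ}
  {β,δ}  = complement {α,γ}
  {α,β,δ}  = complement {γ}
  {α,γ,δ}  = {γ,δ} ∪ {α,γ}
  {β,γ,δ}  = complement {α}
  — 11 sets.
Pass 2. New:
  {β}  = complement {α,γ,δ}
  {α,β,γ}  = {α,β} ∪ {γ}
  — 13 sets.
Pass 3. New:
  {δ}  = complement {α,β,γ}
  {β,γ}  = {γ} ∪ {β}
  — 15 sets.
Pass 4 (1 new):
  {α,δ}  = complement {β,γ}
  — 16 sets.
Pass 5: already closed under ᶜ and ∪.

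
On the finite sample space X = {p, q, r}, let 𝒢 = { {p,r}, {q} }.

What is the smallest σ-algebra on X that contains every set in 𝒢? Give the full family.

Seed the family with 𝒢 together with ∅ and X: { ∅, {q}, {p,r}, X }.
After Round 1 the family is unchanged; done.

|σ(𝒢)| = 4.  σ(𝒢) = { ∅, {q}, {p,r}, X }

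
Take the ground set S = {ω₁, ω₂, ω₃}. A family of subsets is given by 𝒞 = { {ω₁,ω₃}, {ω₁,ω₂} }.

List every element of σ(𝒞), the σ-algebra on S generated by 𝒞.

Begin from { {}, {ω₁,ω₂}, {ω₁,ω₃}, S } (that is, 𝒞 plus ∅ and S).
Iteration 1: +2 →
  {ω₂}  = S∖{ω₁,ω₃}
  {ω₃}  = S∖{ω₁,ω₂}
  (now 6)
Iteration 2. New:
  {ω₂,ω₃}  = {ω₃} ∪ {ω₂}
  (now 7)
Iteration 3: +1 →
  {ω₁}  = S∖{ω₂,ω₃}
  (now 8)
Iteration 4 adds nothing — fixpoint reached.

Therefore σ(𝒞) = { {}, {ω₁}, {ω₂}, {ω₃}, {ω₁,ω₂}, {ω₁,ω₃}, {ω₂,ω₃}, S } (|σ(𝒞)| = 8).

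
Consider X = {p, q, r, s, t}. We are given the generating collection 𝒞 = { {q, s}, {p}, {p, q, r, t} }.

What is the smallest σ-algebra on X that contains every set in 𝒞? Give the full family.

σ(𝒞) (16 sets): { ∅, {p}, {q}, {s}, {p, q}, {p, s}, {q, s}, {r, t}, {p, q, s}, {p, r, t}, {q, r, t}, {r, s, t}, {p, q, r, t}, {p, r, s, t}, {q, r, s, t}, X }

Working:
Begin from { ∅, {p}, {q, s}, {p, q, r, t}, X } (that is, 𝒞 plus ∅ and X).
Step 1 (4 new):
  {s}  = X∖{p, q, r, t}
  {p, q, s}  = {q, s} ∪ {p}
  {p, r, t}  = X∖{q, s}
  {q, r, s, t}  = X∖{p}
  |family| = 9
Step 2: 3 new —
  {p, s}  = {s} ∪ {p}
  {r, t}  = X∖{p, q, s}
  {p, r, s, t}  = {p, r, t} ∪ {s}
  |family| = 12
Step 3: 3 new —
  {q}  = X∖{p, r, s, t}
  {q, r, t}  = X∖{p, s}
  {r, s, t}  = {s} ∪ {r, t}
  |family| = 15
Step 4 (1 new):
  {p, q}  = X∖{r, s, t}
  |family| = 16
Step 5: closed — nothing new.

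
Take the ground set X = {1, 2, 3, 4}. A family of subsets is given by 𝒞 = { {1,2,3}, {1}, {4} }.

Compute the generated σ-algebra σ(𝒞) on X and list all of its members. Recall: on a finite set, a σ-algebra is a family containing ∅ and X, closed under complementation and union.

Seed the family with 𝒞 together with ∅ and X: { {}, {1}, {4}, {1,2,3}, X }.
Step 1 adds 2:
  {1,4}  = {4} ∪ {1}
  {2,3,4}  = ᶜ of {1}
Step 2. New:
  {2,3}  = ᶜ of {1,4}
Step 3: closed — nothing new.

|σ(𝒞)| = 8.  σ(𝒞) = { {}, {1}, {4}, {1,4}, {2,3}, {1,2,3}, {2,3,4}, X }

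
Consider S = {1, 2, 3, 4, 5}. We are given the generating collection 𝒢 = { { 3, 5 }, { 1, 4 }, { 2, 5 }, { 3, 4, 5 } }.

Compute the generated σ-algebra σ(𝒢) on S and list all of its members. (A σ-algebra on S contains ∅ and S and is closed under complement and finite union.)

Initial family (6 sets): { ∅, { 1, 4 }, { 2, 5 }, { 3, 5 }, { 3, 4, 5 }, S }.
Pass 1: +7 →
  { 1, 2 }  = complement { 3, 4, 5 }
  { 1, 2, 4 }  = complement { 3, 5 }
  { 1, 3, 4 }  = complement { 2, 5 }
  { 2, 3, 5 }  = complement { 1, 4 }
  { 1, 2, 4, 5 }  = { 2, 5 } ∪ { 1, 4 }
  { 1, 3, 4, 5 }  = { 3, 4, 5 } ∪ { 1, 4 }
  { 2, 3, 4, 5 }  = { 2, 5 } ∪ { 3, 4, 5 }
  — 13 sets.
Pass 2. New:
  { 1 }  = complement { 2, 3, 4, 5 }
  { 2 }  = complement { 1, 3, 4, 5 }
  { 3 }  = complement { 1, 2, 4, 5 }
  { 1, 2, 5 }  = { 2, 5 } ∪ { 1, 2 }
  { 1, 2, 3, 4 }  = { 1, 2 } ∪ { 1, 3, 4 }
  { 1, 2, 3, 5 }  = { 1, 2 } ∪ { 2, 3, 5 }
  — 19 sets.
Pass 3: +7 →
  { 4 }  = complement { 1, 2, 3, 5 }
  { 5 }  = complement { 1, 2, 3, 4 }
  { 1, 3 }  = { 3 } ∪ { 1 }
  { 2, 3 }  = { 2 } ∪ { 3 }
  { 3, 4 }  = complement { 1, 2, 5 }
  { 1, 2, 3 }  = { 1, 2 } ∪ { 3 }
  { 1, 3, 5 }  = { 3, 5 } ∪ { 1 }
  — 26 sets.
Pass 4. New:
  { 1, 5 }  = { 5 } ∪ { 1 }
  { 2, 4 }  = complement { 1, 3, 5 }
  { 4, 5 }  = complement { 1, 2, 3 }
  { 1, 4, 5 }  = complement { 2, 3 }
  { 2, 3, 4 }  = { 3, 4 } ∪ { 2 }
  { 2, 4, 5 }  = complement { 1, 3 }
  — 32 sets.
Pass 5 adds nothing — fixpoint reached.

|σ(𝒢)| = 32.  σ(𝒢) = { ∅, { 1 }, { 2 }, { 3 }, { 4 }, { 5 }, { 1, 2 }, { 1, 3 }, { 1, 4 }, { 1, 5 }, { 2, 3 }, { 2, 4 }, { 2, 5 }, { 3, 4 }, { 3, 5 }, { 4, 5 }, { 1, 2, 3 }, { 1, 2, 4 }, { 1, 2, 5 }, { 1, 3, 4 }, { 1, 3, 5 }, { 1, 4, 5 }, { 2, 3, 4 }, { 2, 3, 5 }, { 2, 4, 5 }, { 3, 4, 5 }, { 1, 2, 3, 4 }, { 1, 2, 3, 5 }, { 1, 2, 4, 5 }, { 1, 3, 4, 5 }, { 2, 3, 4, 5 }, S }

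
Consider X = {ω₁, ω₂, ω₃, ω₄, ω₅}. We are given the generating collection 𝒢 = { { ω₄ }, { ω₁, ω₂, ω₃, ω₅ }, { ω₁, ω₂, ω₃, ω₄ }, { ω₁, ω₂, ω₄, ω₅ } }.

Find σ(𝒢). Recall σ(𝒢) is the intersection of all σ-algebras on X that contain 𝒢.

Initial family (6 sets): { ∅, { ω₄ }, { ω₁, ω₂, ω₃, ω₄ }, { ω₁, ω₂, ω₃, ω₅ }, { ω₁, ω₂, ω₄, ω₅ }, X }.
Round 1 adds 2:
  { ω₃ }  = ᶜ of { ω₁, ω₂, ω₄, ω₅ }
  { ω₅ }  = ᶜ of { ω₁, ω₂, ω₃, ω₄ }
  |family| = 8
Round 2 (3 new):
  { ω₃, ω₄ }  = { ω₄ } ∪ { ω₃ }
  { ω₃, ω₅ }  = { ω₃ } ∪ { ω₅ }
  { ω₄, ω₅ }  = { ω₄ } ∪ { ω₅ }
  |family| = 11
Round 3 adds 4:
  { ω₁, ω₂, ω₃ }  = ᶜ of { ω₄, ω₅ }
  { ω₁, ω₂, ω₄ }  = ᶜ of { ω₃, ω₅ }
  { ω₁, ω₂, ω₅ }  = ᶜ of { ω₃, ω₄ }
  { ω₃, ω₄, ω₅ }  = { ω₄, ω₅ } ∪ { ω₃ }
  |family| = 15
Round 4: 1 new —
  { ω₁, ω₂ }  = ᶜ of { ω₃, ω₄, ω₅ }
  |family| = 16
Round 5: already closed under ᶜ and ∪.

Therefore σ(𝒢) = { ∅, { ω₃ }, { ω₄ }, { ω₅ }, { ω₁, ω₂ }, { ω₃, ω₄ }, { ω₃, ω₅ }, { ω₄, ω₅ }, { ω₁, ω₂, ω₃ }, { ω₁, ω₂, ω₄ }, { ω₁, ω₂, ω₅ }, { ω₃, ω₄, ω₅ }, { ω₁, ω₂, ω₃, ω₄ }, { ω₁, ω₂, ω₃, ω₅ }, { ω₁, ω₂, ω₄, ω₅ }, X } (|σ(𝒢)| = 16).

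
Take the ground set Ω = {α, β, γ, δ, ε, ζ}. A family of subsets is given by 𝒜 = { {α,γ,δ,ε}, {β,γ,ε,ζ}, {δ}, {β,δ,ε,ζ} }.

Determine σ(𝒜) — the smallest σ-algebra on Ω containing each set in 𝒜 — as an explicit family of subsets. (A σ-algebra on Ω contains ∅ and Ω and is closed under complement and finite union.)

|σ(𝒜)| = 32.  σ(𝒜) = { {}, {α}, {γ}, {δ}, {ε}, {α,γ}, {α,δ}, {α,ε}, {β,ζ}, {γ,δ}, {γ,ε}, {δ,ε}, {α,β,ζ}, {α,γ,δ}, {α,γ,ε}, {α,δ,ε}, {β,γ,ζ}, {β,δ,ζ}, {β,ε,ζ}, {γ,δ,ε}, {α,β,γ,ζ}, {α,β,δ,ζ}, {α,β,ε,ζ}, {α,γ,δ,ε}, {β,γ,δ,ζ}, {β,γ,ε,ζ}, {β,δ,ε,ζ}, {α,β,γ,δ,ζ}, {α,β,γ,ε,ζ}, {α,β,δ,ε,ζ}, {β,γ,δ,ε,ζ}, Ω }

Derivation:
Seed the family with 𝒜 together with ∅ and Ω: { {}, {δ}, {α,γ,δ,ε}, {β,γ,ε,ζ}, {β,δ,ε,ζ}, Ω }.
Round 1 (5 new):
  {α,γ}  = complement {β,δ,ε,ζ}
  {α,δ}  = complement {β,γ,ε,ζ}
  {β,ζ}  = complement {α,γ,δ,ε}
  {α,β,γ,ε,ζ}  = complement {δ}
  {β,γ,δ,ε,ζ}  = {β,δ,ε,ζ} ∪ {β,γ,ε,ζ}
  [11 total]
Round 2: 6 new —
  {α}  = complement {β,γ,δ,ε,ζ}
  {α,γ,δ}  = {α,δ} ∪ {α,γ}
  {β,δ,ζ}  = {β,ζ} ∪ {δ}
  {α,β,γ,ζ}  = {β,ζ} ∪ {α,γ}
  {α,β,δ,ζ}  = {β,ζ} ∪ {α,δ}
  {α,β,δ,ε,ζ}  = {β,δ,ε,ζ} ∪ {α,δ}
  [17 total]
Round 3: 7 new —
  {γ}  = complement {α,β,δ,ε,ζ}
  {γ,ε}  = complement {α,β,δ,ζ}
  {δ,ε}  = complement {α,β,γ,ζ}
  {α,β,ζ}  = {α} ∪ {β,ζ}
  {α,γ,ε}  = complement {β,δ,ζ}
  {β,ε,ζ}  = complement {α,γ,δ}
  {α,β,γ,δ,ζ}  = {β,δ,ζ} ∪ {α,γ,δ}
  [24 total]
Round 4 (7 new):
  {ε}  = complement {α,β,γ,δ,ζ}
  {γ,δ}  = {γ} ∪ {δ}
  {α,δ,ε}  = {δ,ε} ∪ {α,δ}
  {β,γ,ζ}  = {β,ζ} ∪ {γ}
  {γ,δ,ε}  = complement {α,β,ζ}
  {α,β,ε,ζ}  = {β,ε,ζ} ∪ {α,β,ζ}
  {β,γ,δ,ζ}  = {β,δ,ζ} ∪ {γ}
  [31 total]
Round 5: +1 →
  {α,ε}  = complement {β,γ,δ,ζ}
  [32 total]
Round 6 adds nothing — fixpoint reached.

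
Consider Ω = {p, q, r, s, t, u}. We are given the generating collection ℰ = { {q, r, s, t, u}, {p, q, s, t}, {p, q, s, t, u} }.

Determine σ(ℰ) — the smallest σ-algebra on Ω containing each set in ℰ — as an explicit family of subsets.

Initial family (5 sets): { {}, {p, q, s, t}, {p, q, s, t, u}, {q, r, s, t, u}, Ω }.
Round 1. New:
  {p}  = {q, r, s, t, u}ᶜ
  {r}  = {p, q, s, t, u}ᶜ
  {r, u}  = {p, q, s, t}ᶜ
Round 2 (3 new):
  {p, r}  = {r} ∪ {p}
  {p, r, u}  = {r, u} ∪ {p}
  {p, q, r, s, t}  = {r} ∪ {p, q, s, t}
Round 3: 3 new —
  {u}  = {p, q, r, s, t}ᶜ
  {q, s, t}  = {p, r, u}ᶜ
  {q, s, t, u}  = {p, r}ᶜ
Round 4 adds 2:
  {p, u}  = {p} ∪ {u}
  {q, r, s, t}  = {r} ∪ {q, s, t}
Round 5 adds nothing — fixpoint reached.

σ(ℰ) = { {}, {p}, {r}, {u}, {p, r}, {p, u}, {r, u}, {p, r, u}, {q, s, t}, {p, q, s, t}, {q, r, s, t}, {q, s, t, u}, {p, q, r, s, t}, {p, q, s, t, u}, {q, r, s, t, u}, Ω }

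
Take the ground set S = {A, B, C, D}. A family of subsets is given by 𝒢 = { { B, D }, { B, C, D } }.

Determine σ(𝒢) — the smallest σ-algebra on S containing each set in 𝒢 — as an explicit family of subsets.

σ(𝒢) (8 sets): { ∅, { A }, { C }, { A, C }, { B, D }, { A, B, D }, { B, C, D }, S }

Trace:
Initial family (4 sets): { ∅, { B, D }, { B, C, D }, S }.
Step 1: 2 new —
  { A }  = { B, C, D }ᶜ
  { A, C }  = { B, D }ᶜ
  [6 total]
Step 2: 1 new —
  { A, B, D }  = { B, D } ∪ { A }
  [7 total]
Step 3. New:
  { C }  = { A, B, D }ᶜ
  [8 total]
Step 4: closed — nothing new.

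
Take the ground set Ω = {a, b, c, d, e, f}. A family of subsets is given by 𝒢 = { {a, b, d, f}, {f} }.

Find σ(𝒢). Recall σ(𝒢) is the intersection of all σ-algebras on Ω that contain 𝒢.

Take S₀ = 𝒢 ∪ {∅, Ω} = { {}, {f}, {a, b, d, f}, Ω }.
Round 1: 2 new —
  {c, e}  = ᶜ of {a, b, d, f}
  {a, b, c, d, e}  = ᶜ of {f}
Round 2: 1 new —
  {c, e, f}  = {c, e} ∪ {f}
Round 3: +1 →
  {a, b, d}  = ᶜ of {c, e, f}
Round 4: closed — nothing new.

σ(𝒢) = { {}, {f}, {c, e}, {a, b, d}, {c, e, f}, {a, b, d, f}, {a, b, c, d, e}, Ω }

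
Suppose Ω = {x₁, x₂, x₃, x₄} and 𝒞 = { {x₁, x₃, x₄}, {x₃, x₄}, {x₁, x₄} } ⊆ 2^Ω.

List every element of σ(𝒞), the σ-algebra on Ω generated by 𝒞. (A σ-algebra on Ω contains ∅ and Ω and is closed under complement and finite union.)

Seed the family with 𝒞 together with ∅ and Ω: { {}, {x₁, x₄}, {x₃, x₄}, {x₁, x₃, x₄}, Ω }.
Round 1: 3 new —
  {x₂}  = ᶜ of {x₁, x₃, x₄}
  {x₁, x₂}  = ᶜ of {x₃, x₄}
  {x₂, x₃}  = ᶜ of {x₁, x₄}
  (now 8)
Round 2. New:
  {x₁, x₂, x₃}  = {x₂, x₃} ∪ {x₁, x₂}
  {x₁, x₂, x₄}  = {x₂} ∪ {x₁, x₄}
  {x₂, x₃, x₄}  = {x₂} ∪ {x₃, x₄}
  (now 11)
Round 3 adds 3:
  {x₁}  = ᶜ of {x₂, x₃, x₄}
  {x₃}  = ᶜ of {x₁, x₂, x₄}
  {x₄}  = ᶜ of {x₁, x₂, x₃}
  (now 14)
Round 4: 2 new —
  {x₁, x₃}  = {x₃} ∪ {x₁}
  {x₂, x₄}  = {x₄} ∪ {x₂}
  (now 16)
Round 5: already closed under ᶜ and ∪.

Therefore σ(𝒞) = { {}, {x₁}, {x₂}, {x₃}, {x₄}, {x₁, x₂}, {x₁, x₃}, {x₁, x₄}, {x₂, x₃}, {x₂, x₄}, {x₃, x₄}, {x₁, x₂, x₃}, {x₁, x₂, x₄}, {x₁, x₃, x₄}, {x₂, x₃, x₄}, Ω } (|σ(𝒞)| = 16).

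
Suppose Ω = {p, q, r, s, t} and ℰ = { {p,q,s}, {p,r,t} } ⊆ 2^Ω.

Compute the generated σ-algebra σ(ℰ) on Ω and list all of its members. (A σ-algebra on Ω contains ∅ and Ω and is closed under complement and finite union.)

Take S₀ = ℰ ∪ {∅, Ω} = { ∅, {p,q,s}, {p,r,t}, Ω }.
Iteration 1: +2 →
  {q,s}  = complement {p,r,t}
  {r,t}  = complement {p,q,s}
  [6 total]
Iteration 2. New:
  {q,r,s,t}  = {r,t} ∪ {q,s}
  [7 total]
Iteration 3. New:
  {p}  = complement {q,r,s,t}
  [8 total]
Iteration 4 adds nothing — fixpoint reached.

|σ(ℰ)| = 8.  σ(ℰ) = { ∅, {p}, {q,s}, {r,t}, {p,q,s}, {p,r,t}, {q,r,s,t}, Ω }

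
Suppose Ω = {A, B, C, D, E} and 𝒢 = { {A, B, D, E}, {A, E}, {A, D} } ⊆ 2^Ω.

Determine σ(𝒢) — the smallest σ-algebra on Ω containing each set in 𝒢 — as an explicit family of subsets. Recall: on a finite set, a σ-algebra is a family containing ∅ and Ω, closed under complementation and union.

σ(𝒢) (32 sets): { {}, {A}, {B}, {C}, {D}, {E}, {A, B}, {A, C}, {A, D}, {A, E}, {B, C}, {B, D}, {B, E}, {C, D}, {C, E}, {D, E}, {A, B, C}, {A, B, D}, {A, B, E}, {A, C, D}, {A, C, E}, {A, D, E}, {B, C, D}, {B, C, E}, {B, D, E}, {C, D, E}, {A, B, C, D}, {A, B, C, E}, {A, B, D, E}, {A, C, D, E}, {B, C, D, E}, Ω }

Check:
Begin from { {}, {A, D}, {A, E}, {A, B, D, E}, Ω } (that is, 𝒢 plus ∅ and Ω).
Round 1: 4 new —
  {C}  = ᶜ of {A, B, D, E}
  {A, D, E}  = {A, D} ∪ {A, E}
  {B, C, D}  = ᶜ of {A, E}
  {B, C, E}  = ᶜ of {A, D}
  |family| = 9
Round 2: 7 new —
  {B, C}  = ᶜ of {A, D, E}
  {A, C, D}  = {C} ∪ {A, D}
  {A, C, E}  = {C} ∪ {A, E}
  {A, B, C, D}  = {B, C, D} ∪ {A, D}
  {A, B, C, E}  = {B, C, E} ∪ {A, E}
  {A, C, D, E}  = {A, D, E} ∪ {C}
  {B, C, D, E}  = {B, C, D} ∪ {B, C, E}
  |family| = 16
Round 3. New:
  {A}  = ᶜ of {B, C, D, E}
  {B}  = ᶜ of {A, C, D, E}
  {D}  = ᶜ of {A, B, C, E}
  {E}  = ᶜ of {A, B, C, D}
  {B, D}  = ᶜ of {A, C, E}
  {B, E}  = ᶜ of {A, C, D}
  |family| = 22
Round 4 adds 9:
  {A, B}  = {B} ∪ {A}
  {A, C}  = {C} ∪ {A}
  {C, D}  = {C} ∪ {D}
  {C, E}  = {E} ∪ {C}
  {D, E}  = {E} ∪ {D}
  {A, B, C}  = {B, C} ∪ {A}
  {A, B, D}  = {B} ∪ {A, D}
  {A, B, E}  = {B, E} ∪ {A, E}
  {B, D, E}  = {B, E} ∪ {D}
  |family| = 31
Round 5 adds 1:
  {C, D, E}  = ᶜ of {A, B}
  |family| = 32
Round 6: no new sets; the family is a σ-algebra.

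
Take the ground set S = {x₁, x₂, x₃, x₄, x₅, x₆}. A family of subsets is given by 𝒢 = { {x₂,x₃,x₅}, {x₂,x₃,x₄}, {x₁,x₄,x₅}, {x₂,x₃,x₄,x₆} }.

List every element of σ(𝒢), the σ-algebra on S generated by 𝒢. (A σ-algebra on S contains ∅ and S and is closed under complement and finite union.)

Answer: σ(𝒢) = { ∅, {x₁}, {x₄}, {x₅}, {x₆}, {x₁,x₄}, {x₁,x₅}, {x₁,x₆}, {x₂,x₃}, {x₄,x₅}, {x₄,x₆}, {x₅,x₆}, {x₁,x₂,x₃}, {x₁,x₄,x₅}, {x₁,x₄,x₆}, {x₁,x₅,x₆}, {x₂,x₃,x₄}, {x₂,x₃,x₅}, {x₂,x₃,x₆}, {x₄,x₅,x₆}, {x₁,x₂,x₃,x₄}, {x₁,x₂,x₃,x₅}, {x₁,x₂,x₃,x₆}, {x₁,x₄,x₅,x₆}, {x₂,x₃,x₄,x₅}, {x₂,x₃,x₄,x₆}, {x₂,x₃,x₅,x₆}, {x₁,x₂,x₃,x₄,x₅}, {x₁,x₂,x₃,x₄,x₆}, {x₁,x₂,x₃,x₅,x₆}, {x₂,x₃,x₄,x₅,x₆}, S }

Trace:
Begin from { ∅, {x₁,x₄,x₅}, {x₂,x₃,x₄}, {x₂,x₃,x₅}, {x₂,x₃,x₄,x₆}, S } (that is, 𝒢 plus ∅ and S).
Iteration 1 adds 7:
  {x₁,x₅}  = complement {x₂,x₃,x₄,x₆}
  {x₁,x₄,x₆}  = complement {x₂,x₃,x₅}
  {x₁,x₅,x₆}  = complement {x₂,x₃,x₄}
  {x₂,x₃,x₆}  = complement {x₁,x₄,x₅}
  {x₂,x₃,x₄,x₅}  = {x₂,x₃,x₅} ∪ {x₂,x₃,x₄}
  {x₁,x₂,x₃,x₄,x₅}  = {x₁,x₄,x₅} ∪ {x₂,x₃,x₅}
  {x₂,x₃,x₄,x₅,x₆}  = {x₂,x₃,x₅} ∪ {x₂,x₃,x₄,x₆}
  [13 total]
Iteration 2: +8 →
  {x₁}  = complement {x₂,x₃,x₄,x₅,x₆}
  {x₆}  = complement {x₁,x₂,x₃,x₄,x₅}
  {x₁,x₆}  = complement {x₂,x₃,x₄,x₅}
  {x₁,x₂,x₃,x₅}  = {x₂,x₃,x₅} ∪ {x₁,x₅}
  {x₁,x₄,x₅,x₆}  = {x₁,x₄,x₅} ∪ {x₁,x₄,x₆}
  {x₂,x₃,x₅,x₆}  = {x₂,x₃,x₆} ∪ {x₂,x₃,x₅}
  {x₁,x₂,x₃,x₄,x₆}  = {x₂,x₃,x₄} ∪ {x₁,x₄,x₆}
  {x₁,x₂,x₃,x₅,x₆}  = {x₂,x₃,x₆} ∪ {x₁,x₅,x₆}
  [21 total]
Iteration 3. New:
  {x₄}  = complement {x₁,x₂,x₃,x₅,x₆}
  {x₅}  = complement {x₁,x₂,x₃,x₄,x₆}
  {x₁,x₄}  = complement {x₂,x₃,x₅,x₆}
  {x₂,x₃}  = complement {x₁,x₄,x₅,x₆}
  {x₄,x₆}  = complement {x₁,x₂,x₃,x₅}
  {x₁,x₂,x₃,x₄}  = {x₂,x₃,x₄} ∪ {x₁}
  {x₁,x₂,x₃,x₆}  = {x₁,x₆} ∪ {x₂,x₃,x₆}
  [28 total]
Iteration 4: +4 →
  {x₄,x₅}  = complement {x₁,x₂,x₃,x₆}
  {x₅,x₆}  = complement {x₁,x₂,x₃,x₄}
  {x₁,x₂,x₃}  = {x₁} ∪ {x₂,x₃}
  {x₄,x₅,x₆}  = {x₅} ∪ {x₄,x₆}
  [32 total]
Iteration 5 adds nothing — fixpoint reached.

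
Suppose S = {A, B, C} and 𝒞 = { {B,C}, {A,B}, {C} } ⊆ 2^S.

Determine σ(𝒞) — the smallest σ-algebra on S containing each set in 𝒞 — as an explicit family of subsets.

|σ(𝒞)| = 8.  σ(𝒞) = { ∅, {A}, {B}, {C}, {A,B}, {A,C}, {B,C}, S }

Working:
Begin from { ∅, {C}, {A,B}, {B,C}, S } (that is, 𝒞 plus ∅ and S).
Iteration 1 adds 1:
  {A}  = S∖{B,C}
  |family| = 6
Iteration 2 adds 1:
  {A,C}  = {C} ∪ {A}
  |family| = 7
Iteration 3 adds 1:
  {B}  = S∖{A,C}
  |family| = 8
Iteration 4: already closed under ᶜ and ∪.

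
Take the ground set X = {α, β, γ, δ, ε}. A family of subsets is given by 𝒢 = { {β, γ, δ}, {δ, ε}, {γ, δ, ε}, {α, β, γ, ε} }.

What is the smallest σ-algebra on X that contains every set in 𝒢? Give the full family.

Initial family (6 sets): { {}, {δ, ε}, {β, γ, δ}, {γ, δ, ε}, {α, β, γ, ε}, X }.
Iteration 1. New:
  {δ}  = {α, β, γ, ε}ᶜ
  {α, β}  = {γ, δ, ε}ᶜ
  {α, ε}  = {β, γ, δ}ᶜ
  {α, β, γ}  = {δ, ε}ᶜ
  {β, γ, δ, ε}  = {δ, ε} ∪ {β, γ, δ}
Iteration 2: +7 →
  {α}  = {β, γ, δ, ε}ᶜ
  {α, β, δ}  = {α, β} ∪ {δ}
  {α, β, ε}  = {α, β} ∪ {α, ε}
  {α, δ, ε}  = {δ, ε} ∪ {α, ε}
  {α, β, γ, δ}  = {α, β, γ} ∪ {β, γ, δ}
  {α, β, δ, ε}  = {α, β} ∪ {δ, ε}
  {α, γ, δ, ε}  = {γ, δ, ε} ∪ {α, ε}
Iteration 3 adds 7:
  {β}  = {α, γ, δ, ε}ᶜ
  {γ}  = {α, β, δ, ε}ᶜ
  {ε}  = {α, β, γ, δ}ᶜ
  {α, δ}  = {δ} ∪ {α}
  {β, γ}  = {α, δ, ε}ᶜ
  {γ, δ}  = {α, β, ε}ᶜ
  {γ, ε}  = {α, β, δ}ᶜ
Iteration 4 adds 7:
  {α, γ}  = {γ} ∪ {α}
  {β, δ}  = {β} ∪ {δ}
  {β, ε}  = {β} ∪ {ε}
  {α, γ, δ}  = {γ, δ} ∪ {α, δ}
  {α, γ, ε}  = {γ} ∪ {α, ε}
  {β, γ, ε}  = {α, δ}ᶜ
  {β, δ, ε}  = {β} ∪ {δ, ε}
Iteration 5 adds nothing — fixpoint reached.

Therefore σ(𝒢) = { {}, {α}, {β}, {γ}, {δ}, {ε}, {α, β}, {α, γ}, {α, δ}, {α, ε}, {β, γ}, {β, δ}, {β, ε}, {γ, δ}, {γ, ε}, {δ, ε}, {α, β, γ}, {α, β, δ}, {α, β, ε}, {α, γ, δ}, {α, γ, ε}, {α, δ, ε}, {β, γ, δ}, {β, γ, ε}, {β, δ, ε}, {γ, δ, ε}, {α, β, γ, δ}, {α, β, γ, ε}, {α, β, δ, ε}, {α, γ, δ, ε}, {β, γ, δ, ε}, X } (|σ(𝒢)| = 32).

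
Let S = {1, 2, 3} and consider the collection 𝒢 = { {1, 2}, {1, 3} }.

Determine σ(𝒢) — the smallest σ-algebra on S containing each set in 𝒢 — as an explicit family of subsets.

Answer: σ(𝒢) = { {}, {1}, {2}, {3}, {1, 2}, {1, 3}, {2, 3}, S }

Working:
Start: 𝒢 ∪ {∅, S} = { {}, {1, 2}, {1, 3}, S }.
Iteration 1 adds 2:
  {2}  = ᶜ of {1, 3}
  {3}  = ᶜ of {1, 2}
Iteration 2: +1 →
  {2, 3}  = {3} ∪ {2}
Iteration 3: +1 →
  {1}  = ᶜ of {2, 3}
Iteration 4 adds nothing — fixpoint reached.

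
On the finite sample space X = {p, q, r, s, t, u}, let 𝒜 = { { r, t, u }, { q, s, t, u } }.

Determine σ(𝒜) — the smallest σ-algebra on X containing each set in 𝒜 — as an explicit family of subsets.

Begin from { {}, { r, t, u }, { q, s, t, u }, X } (that is, 𝒜 plus ∅ and X).
Iteration 1. New:
  { p, r }  = X∖{ q, s, t, u }
  { p, q, s }  = X∖{ r, t, u }
  { q, r, s, t, u }  = { q, s, t, u } ∪ { r, t, u }
  — 7 sets.
Iteration 2: 4 new —
  { p }  = X∖{ q, r, s, t, u }
  { p, q, r, s }  = { p, r } ∪ { p, q, s }
  { p, r, t, u }  = { p, r } ∪ { r, t, u }
  { p, q, s, t, u }  = { q, s, t, u } ∪ { p, q, s }
  — 11 sets.
Iteration 3 adds 3:
  { r }  = X∖{ p, q, s, t, u }
  { q, s }  = X∖{ p, r, t, u }
  { t, u }  = X∖{ p, q, r, s }
  — 14 sets.
Iteration 4 (2 new):
  { p, t, u }  = { t, u } ∪ { p }
  { q, r, s }  = { r } ∪ { q, s }
  — 16 sets.
Iteration 5: closed — nothing new.

|σ(𝒜)| = 16.  σ(𝒜) = { {}, { p }, { r }, { p, r }, { q, s }, { t, u }, { p, q, s }, { p, t, u }, { q, r, s }, { r, t, u }, { p, q, r, s }, { p, r, t, u }, { q, s, t, u }, { p, q, s, t, u }, { q, r, s, t, u }, X }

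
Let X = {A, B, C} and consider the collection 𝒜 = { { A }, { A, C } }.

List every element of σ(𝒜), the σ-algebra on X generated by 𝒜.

Seed the family with 𝒜 together with ∅ and X: { ∅, { A }, { A, C }, X }.
Pass 1. New:
  { B }  = complement { A, C }
  { B, C }  = complement { A }
  [6 total]
Pass 2 adds 1:
  { A, B }  = { B } ∪ { A }
  [7 total]
Pass 3: 1 new —
  { C }  = complement { A, B }
  [8 total]
Pass 4 adds nothing — fixpoint reached.

|σ(𝒜)| = 8.  σ(𝒜) = { ∅, { A }, { B }, { C }, { A, B }, { A, C }, { B, C }, X }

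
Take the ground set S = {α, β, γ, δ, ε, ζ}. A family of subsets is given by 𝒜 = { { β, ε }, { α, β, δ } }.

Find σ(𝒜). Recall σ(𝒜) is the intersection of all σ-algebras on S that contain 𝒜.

Seed the family with 𝒜 together with ∅ and S: { ∅, { β, ε }, { α, β, δ }, S }.
Iteration 1: 3 new —
  { γ, ε, ζ }  = { α, β, δ }ᶜ
  { α, β, δ, ε }  = { α, β, δ } ∪ { β, ε }
  { α, γ, δ, ζ }  = { β, ε }ᶜ
  (now 7)
Iteration 2. New:
  { γ, ζ }  = { α, β, δ, ε }ᶜ
  { β, γ, ε, ζ }  = { β, ε } ∪ { γ, ε, ζ }
  { α, β, γ, δ, ζ }  = { α, γ, δ, ζ } ∪ { α, β, δ }
  { α, γ, δ, ε, ζ }  = { γ, ε, ζ } ∪ { α, γ, δ, ζ }
  (now 11)
Iteration 3: 3 new —
  { β }  = { α, γ, δ, ε, ζ }ᶜ
  { ε }  = { α, β, γ, δ, ζ }ᶜ
  { α, δ }  = { β, γ, ε, ζ }ᶜ
  (now 14)
Iteration 4 (2 new):
  { α, δ, ε }  = { α, δ } ∪ { ε }
  { β, γ, ζ }  = { γ, ζ } ∪ { β }
  (now 16)
Iteration 5: already closed under ᶜ and ∪.

Therefore σ(𝒜) = { ∅, { β }, { ε }, { α, δ }, { β, ε }, { γ, ζ }, { α, β, δ }, { α, δ, ε }, { β, γ, ζ }, { γ, ε, ζ }, { α, β, δ, ε }, { α, γ, δ, ζ }, { β, γ, ε, ζ }, { α, β, γ, δ, ζ }, { α, γ, δ, ε, ζ }, S } (|σ(𝒜)| = 16).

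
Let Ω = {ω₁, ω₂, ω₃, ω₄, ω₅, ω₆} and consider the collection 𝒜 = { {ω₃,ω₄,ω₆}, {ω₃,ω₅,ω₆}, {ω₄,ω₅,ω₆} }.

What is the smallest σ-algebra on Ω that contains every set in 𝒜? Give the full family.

Seed the family with 𝒜 together with ∅ and Ω: { {}, {ω₃,ω₄,ω₆}, {ω₃,ω₅,ω₆}, {ω₄,ω₅,ω₆}, Ω }.
Pass 1. New:
  {ω₁,ω₂,ω₃}  = ᶜ of {ω₄,ω₅,ω₆}
  {ω₁,ω₂,ω₄}  = ᶜ of {ω₃,ω₅,ω₆}
  {ω₁,ω₂,ω₅}  = ᶜ of {ω₃,ω₄,ω₆}
  {ω₃,ω₄,ω₅,ω₆}  = {ω₃,ω₅,ω₆} ∪ {ω₃,ω₄,ω₆}
  (now 9)
Pass 2: 7 new —
  {ω₁,ω₂}  = ᶜ of {ω₃,ω₄,ω₅,ω₆}
  {ω₁,ω₂,ω₃,ω₄}  = {ω₁,ω₂,ω₃} ∪ {ω₁,ω₂,ω₄}
  {ω₁,ω₂,ω₃,ω₅}  = {ω₁,ω₂,ω₃} ∪ {ω₁,ω₂,ω₅}
  {ω₁,ω₂,ω₄,ω₅}  = {ω₁,ω₂,ω₄} ∪ {ω₁,ω₂,ω₅}
  {ω₁,ω₂,ω₃,ω₄,ω₆}  = {ω₁,ω₂,ω₃} ∪ {ω₃,ω₄,ω₆}
  {ω₁,ω₂,ω₃,ω₅,ω₆}  = {ω₁,ω₂,ω₃} ∪ {ω₃,ω₅,ω₆}
  {ω₁,ω₂,ω₄,ω₅,ω₆}  = {ω₁,ω₂,ω₄} ∪ {ω₄,ω₅,ω₆}
  (now 16)
Pass 3: +7 →
  {ω₃}  = ᶜ of {ω₁,ω₂,ω₄,ω₅,ω₆}
  {ω₄}  = ᶜ of {ω₁,ω₂,ω₃,ω₅,ω₆}
  {ω₅}  = ᶜ of {ω₁,ω₂,ω₃,ω₄,ω₆}
  {ω₃,ω₆}  = ᶜ of {ω₁,ω₂,ω₄,ω₅}
  {ω₄,ω₆}  = ᶜ of {ω₁,ω₂,ω₃,ω₅}
  {ω₅,ω₆}  = ᶜ of {ω₁,ω₂,ω₃,ω₄}
  {ω₁,ω₂,ω₃,ω₄,ω₅}  = {ω₁,ω₂,ω₅} ∪ {ω₁,ω₂,ω₃,ω₄}
  (now 23)
Pass 4: 7 new —
  {ω₆}  = ᶜ of {ω₁,ω₂,ω₃,ω₄,ω₅}
  {ω₃,ω₄}  = {ω₃} ∪ {ω₄}
  {ω₃,ω₅}  = {ω₅} ∪ {ω₃}
  {ω₄,ω₅}  = {ω₅} ∪ {ω₄}
  {ω₁,ω₂,ω₃,ω₆}  = {ω₁,ω₂,ω₃} ∪ {ω₃,ω₆}
  {ω₁,ω₂,ω₄,ω₆}  = {ω₁,ω₂} ∪ {ω₄,ω₆}
  {ω₁,ω₂,ω₅,ω₆}  = {ω₅,ω₆} ∪ {ω₁,ω₂}
  (now 30)
Pass 5 adds 2:
  {ω₁,ω₂,ω₆}  = {ω₁,ω₂} ∪ {ω₆}
  {ω₃,ω₄,ω₅}  = {ω₃,ω₄} ∪ {ω₅}
  (now 32)
Pass 6: stable.

σ(𝒜) = { {}, {ω₃}, {ω₄}, {ω₅}, {ω₆}, {ω₁,ω₂}, {ω₃,ω₄}, {ω₃,ω₅}, {ω₃,ω₆}, {ω₄,ω₅}, {ω₄,ω₆}, {ω₅,ω₆}, {ω₁,ω₂,ω₃}, {ω₁,ω₂,ω₄}, {ω₁,ω₂,ω₅}, {ω₁,ω₂,ω₆}, {ω₃,ω₄,ω₅}, {ω₃,ω₄,ω₆}, {ω₃,ω₅,ω₆}, {ω₄,ω₅,ω₆}, {ω₁,ω₂,ω₃,ω₄}, {ω₁,ω₂,ω₃,ω₅}, {ω₁,ω₂,ω₃,ω₆}, {ω₁,ω₂,ω₄,ω₅}, {ω₁,ω₂,ω₄,ω₆}, {ω₁,ω₂,ω₅,ω₆}, {ω₃,ω₄,ω₅,ω₆}, {ω₁,ω₂,ω₃,ω₄,ω₅}, {ω₁,ω₂,ω₃,ω₄,ω₆}, {ω₁,ω₂,ω₃,ω₅,ω₆}, {ω₁,ω₂,ω₄,ω₅,ω₆}, Ω }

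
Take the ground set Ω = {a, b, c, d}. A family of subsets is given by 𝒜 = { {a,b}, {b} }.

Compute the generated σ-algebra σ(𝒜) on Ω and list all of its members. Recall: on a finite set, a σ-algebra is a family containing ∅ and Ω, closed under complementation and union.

Seed the family with 𝒜 together with ∅ and Ω: { {}, {b}, {a,b}, Ω }.
Iteration 1: 2 new —
  {c,d}  = {a,b}ᶜ
  {a,c,d}  = {b}ᶜ
  |family| = 6
Iteration 2: +1 →
  {b,c,d}  = {c,d} ∪ {b}
  |family| = 7
Iteration 3. New:
  {a}  = {b,c,d}ᶜ
  |family| = 8
After Iteration 4 the family is unchanged; done.

Therefore σ(𝒜) = { {}, {a}, {b}, {a,b}, {c,d}, {a,c,d}, {b,c,d}, Ω } (|σ(𝒜)| = 8).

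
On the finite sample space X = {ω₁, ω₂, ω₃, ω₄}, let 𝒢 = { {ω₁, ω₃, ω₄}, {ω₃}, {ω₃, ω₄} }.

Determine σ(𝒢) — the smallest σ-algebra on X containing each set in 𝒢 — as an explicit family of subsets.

Initial family (5 sets): { ∅, {ω₃}, {ω₃, ω₄}, {ω₁, ω₃, ω₄}, X }.
Pass 1 (3 new):
  {ω₂}  = complement {ω₁, ω₃, ω₄}
  {ω₁, ω₂}  = complement {ω₃, ω₄}
  {ω₁, ω₂, ω₄}  = complement {ω₃}
Pass 2. New:
  {ω₂, ω₃}  = {ω₃} ∪ {ω₂}
  {ω₁, ω₂, ω₃}  = {ω₃} ∪ {ω₁, ω₂}
  {ω₂, ω₃, ω₄}  = {ω₂} ∪ {ω₃, ω₄}
Pass 3: +3 →
  {ω₁}  = complement {ω₂, ω₃, ω₄}
  {ω₄}  = complement {ω₁, ω₂, ω₃}
  {ω₁, ω₄}  = complement {ω₂, ω₃}
Pass 4 adds 2:
  {ω₁, ω₃}  = {ω₃} ∪ {ω₁}
  {ω₂, ω₄}  = {ω₄} ∪ {ω₂}
After Pass 5 the family is unchanged; done.

Hence σ(𝒢) has 16 members: { ∅, {ω₁}, {ω₂}, {ω₃}, {ω₄}, {ω₁, ω₂}, {ω₁, ω₃}, {ω₁, ω₄}, {ω₂, ω₃}, {ω₂, ω₄}, {ω₃, ω₄}, {ω₁, ω₂, ω₃}, {ω₁, ω₂, ω₄}, {ω₁, ω₃, ω₄}, {ω₂, ω₃, ω₄}, X }.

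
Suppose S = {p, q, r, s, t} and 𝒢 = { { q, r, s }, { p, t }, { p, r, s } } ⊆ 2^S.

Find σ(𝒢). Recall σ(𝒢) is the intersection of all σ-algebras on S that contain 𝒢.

Start: 𝒢 ∪ {∅, S} = { {  }, { p, t }, { p, r, s }, { q, r, s }, S }.
Pass 1 adds 3:
  { q, t }  = S∖{ p, r, s }
  { p, q, r, s }  = { p, r, s } ∪ { q, r, s }
  { p, r, s, t }  = { p, r, s } ∪ { p, t }
Pass 2 adds 4:
  { q }  = S∖{ p, r, s, t }
  { t }  = S∖{ p, q, r, s }
  { p, q, t }  = { q, t } ∪ { p, t }
  { q, r, s, t }  = { q, t } ∪ { q, r, s }
Pass 3 adds 2:
  { p }  = S∖{ q, r, s, t }
  { r, s }  = S∖{ p, q, t }
Pass 4 adds 2:
  { p, q }  = { q } ∪ { p }
  { r, s, t }  = { r, s } ∪ { t }
After Pass 5 the family is unchanged; done.

|σ(𝒢)| = 16.  σ(𝒢) = { {  }, { p }, { q }, { t }, { p, q }, { p, t }, { q, t }, { r, s }, { p, q, t }, { p, r, s }, { q, r, s }, { r, s, t }, { p, q, r, s }, { p, r, s, t }, { q, r, s, t }, S }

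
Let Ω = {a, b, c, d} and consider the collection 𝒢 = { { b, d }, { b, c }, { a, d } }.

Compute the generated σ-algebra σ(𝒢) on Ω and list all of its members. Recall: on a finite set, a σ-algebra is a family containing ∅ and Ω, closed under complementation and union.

Start: 𝒢 ∪ {∅, Ω} = { {  }, { a, d }, { b, c }, { b, d }, Ω }.
Round 1. New:
  { a, c }  = complement { b, d }
  { a, b, d }  = { a, d } ∪ { b, d }
  { b, c, d }  = { b, c } ∪ { b, d }
  [8 total]
Round 2 adds 4:
  { a }  = complement { b, c, d }
  { c }  = complement { a, b, d }
  { a, b, c }  = { b, c } ∪ { a, c }
  { a, c, d }  = { a, d } ∪ { a, c }
  [12 total]
Round 3 (2 new):
  { b }  = complement { a, c, d }
  { d }  = complement { a, b, c }
  [14 total]
Round 4. New:
  { a, b }  = { b } ∪ { a }
  { c, d }  = { c } ∪ { d }
  [16 total]
Round 5: no new sets; the family is a σ-algebra.

σ(𝒢) = { {  }, { a }, { b }, { c }, { d }, { a, b }, { a, c }, { a, d }, { b, c }, { b, d }, { c, d }, { a, b, c }, { a, b, d }, { a, c, d }, { b, c, d }, Ω }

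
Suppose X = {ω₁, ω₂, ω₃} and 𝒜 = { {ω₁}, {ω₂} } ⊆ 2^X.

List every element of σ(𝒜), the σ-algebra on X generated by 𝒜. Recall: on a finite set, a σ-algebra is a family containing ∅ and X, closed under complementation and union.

σ(𝒜) = { ∅, {ω₁}, {ω₂}, {ω₃}, {ω₁, ω₂}, {ω₁, ω₃}, {ω₂, ω₃}, X }

Working:
Take S₀ = 𝒜 ∪ {∅, X} = { ∅, {ω₁}, {ω₂}, X }.
Iteration 1 adds 3:
  {ω₁, ω₂}  = {ω₁} ∪ {ω₂}
  {ω₁, ω₃}  = X∖{ω₂}
  {ω₂, ω₃}  = X∖{ω₁}
  — 7 sets.
Iteration 2: 1 new —
  {ω₃}  = X∖{ω₁, ω₂}
  — 8 sets.
Iteration 3: already closed under ᶜ and ∪.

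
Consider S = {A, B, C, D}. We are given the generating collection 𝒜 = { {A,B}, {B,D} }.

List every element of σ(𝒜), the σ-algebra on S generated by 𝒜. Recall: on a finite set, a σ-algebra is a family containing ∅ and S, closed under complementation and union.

Answer: σ(𝒜) = { ∅, {A}, {B}, {C}, {D}, {A,B}, {A,C}, {A,D}, {B,C}, {B,D}, {C,D}, {A,B,C}, {A,B,D}, {A,C,D}, {B,C,D}, S }

Trace:
Take S₀ = 𝒜 ∪ {∅, S} = { ∅, {A,B}, {B,D}, S }.
Iteration 1 adds 3:
  {A,C}  = complement {B,D}
  {C,D}  = complement {A,B}
  {A,B,D}  = {A,B} ∪ {B,D}
Iteration 2 adds 4:
  {C}  = complement {A,B,D}
  {A,B,C}  = {A,B} ∪ {A,C}
  {A,C,D}  = {C,D} ∪ {A,C}
  {B,C,D}  = {C,D} ∪ {B,D}
Iteration 3: 3 new —
  {A}  = complement {B,C,D}
  {B}  = complement {A,C,D}
  {D}  = complement {A,B,C}
Iteration 4: +2 →
  {A,D}  = {D} ∪ {A}
  {B,C}  = {C} ∪ {B}
After Iteration 5 the family is unchanged; done.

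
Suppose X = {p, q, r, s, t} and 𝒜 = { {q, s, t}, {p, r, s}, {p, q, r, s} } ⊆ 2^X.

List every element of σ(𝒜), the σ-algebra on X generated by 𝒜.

σ(𝒜) (16 sets): { {}, {q}, {s}, {t}, {p, r}, {q, s}, {q, t}, {s, t}, {p, q, r}, {p, r, s}, {p, r, t}, {q, s, t}, {p, q, r, s}, {p, q, r, t}, {p, r, s, t}, X }

Trace:
Start: 𝒜 ∪ {∅, X} = { {}, {p, r, s}, {q, s, t}, {p, q, r, s}, X }.
Pass 1: +3 →
  {t}  = {p, q, r, s}ᶜ
  {p, r}  = {q, s, t}ᶜ
  {q, t}  = {p, r, s}ᶜ
  [8 total]
Pass 2 adds 3:
  {p, r, t}  = {p, r} ∪ {t}
  {p, q, r, t}  = {q, t} ∪ {p, r}
  {p, r, s, t}  = {p, r, s} ∪ {t}
  [11 total]
Pass 3: 3 new —
  {q}  = {p, r, s, t}ᶜ
  {s}  = {p, q, r, t}ᶜ
  {q, s}  = {p, r, t}ᶜ
  [14 total]
Pass 4: 2 new —
  {s, t}  = {s} ∪ {t}
  {p, q, r}  = {p, r} ∪ {q}
  [16 total]
Pass 5: closed — nothing new.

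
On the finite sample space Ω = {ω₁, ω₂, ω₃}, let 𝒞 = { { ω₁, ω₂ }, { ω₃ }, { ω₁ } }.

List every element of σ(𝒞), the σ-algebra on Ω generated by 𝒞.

Answer: σ(𝒞) = { ∅, { ω₁ }, { ω₂ }, { ω₃ }, { ω₁, ω₂ }, { ω₁, ω₃ }, { ω₂, ω₃ }, Ω }

Derivation:
Begin from { ∅, { ω₁ }, { ω₃ }, { ω₁, ω₂ }, Ω } (that is, 𝒞 plus ∅ and Ω).
Pass 1. New:
  { ω₁, ω₃ }  = { ω₃ } ∪ { ω₁ }
  { ω₂, ω₃ }  = ᶜ of { ω₁ }
  |family| = 7
Pass 2 adds 1:
  { ω₂ }  = ᶜ of { ω₁, ω₃ }
  |family| = 8
Pass 3: stable.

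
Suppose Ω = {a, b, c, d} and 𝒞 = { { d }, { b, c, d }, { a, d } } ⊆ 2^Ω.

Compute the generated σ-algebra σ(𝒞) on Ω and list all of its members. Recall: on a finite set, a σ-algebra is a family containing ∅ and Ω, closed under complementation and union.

Start: 𝒞 ∪ {∅, Ω} = { {}, { d }, { a, d }, { b, c, d }, Ω }.
Pass 1 adds 3:
  { a }  = Ω∖{ b, c, d }
  { b, c }  = Ω∖{ a, d }
  { a, b, c }  = Ω∖{ d }
Pass 2: stable.

Hence σ(𝒞) has 8 members: { {}, { a }, { d }, { a, d }, { b, c }, { a, b, c }, { b, c, d }, Ω }.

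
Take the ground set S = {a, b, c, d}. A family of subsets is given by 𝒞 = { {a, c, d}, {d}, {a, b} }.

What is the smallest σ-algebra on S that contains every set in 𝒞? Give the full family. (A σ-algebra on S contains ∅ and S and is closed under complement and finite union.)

σ(𝒞) = { {}, {a}, {b}, {c}, {d}, {a, b}, {a, c}, {a, d}, {b, c}, {b, d}, {c, d}, {a, b, c}, {a, b, d}, {a, c, d}, {b, c, d}, S }

Derivation:
Start: 𝒞 ∪ {∅, S} = { {}, {d}, {a, b}, {a, c, d}, S }.
Pass 1 adds 4:
  {b}  = S∖{a, c, d}
  {c, d}  = S∖{a, b}
  {a, b, c}  = S∖{d}
  {a, b, d}  = {a, b} ∪ {d}
  [9 total]
Pass 2: +3 →
  {c}  = S∖{a, b, d}
  {b, d}  = {b} ∪ {d}
  {b, c, d}  = {c, d} ∪ {b}
  [12 total]
Pass 3 adds 3:
  {a}  = S∖{b, c, d}
  {a, c}  = S∖{b, d}
  {b, c}  = {c} ∪ {b}
  [15 total]
Pass 4: 1 new —
  {a, d}  = S∖{b, c}
  [16 total]
Pass 5: already closed under ᶜ and ∪.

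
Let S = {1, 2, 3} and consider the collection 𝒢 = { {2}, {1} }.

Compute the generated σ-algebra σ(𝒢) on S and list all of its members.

Begin from { {}, {1}, {2}, S } (that is, 𝒢 plus ∅ and S).
Step 1 adds 3:
  {1, 2}  = {2} ∪ {1}
  {1, 3}  = ᶜ of {2}
  {2, 3}  = ᶜ of {1}
  [7 total]
Step 2. New:
  {3}  = ᶜ of {1, 2}
  [8 total]
Step 3: no new sets; the family is a σ-algebra.

Therefore σ(𝒢) = { {}, {1}, {2}, {3}, {1, 2}, {1, 3}, {2, 3}, S } (|σ(𝒢)| = 8).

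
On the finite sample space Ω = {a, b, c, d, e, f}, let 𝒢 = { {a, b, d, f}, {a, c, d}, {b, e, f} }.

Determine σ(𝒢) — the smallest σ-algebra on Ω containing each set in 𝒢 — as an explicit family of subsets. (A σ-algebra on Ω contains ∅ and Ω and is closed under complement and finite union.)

Answer: σ(𝒢) = { {}, {c}, {e}, {a, d}, {b, f}, {c, e}, {a, c, d}, {a, d, e}, {b, c, f}, {b, e, f}, {a, b, d, f}, {a, c, d, e}, {b, c, e, f}, {a, b, c, d, f}, {a, b, d, e, f}, Ω }

Trace:
Begin from { {}, {a, c, d}, {b, e, f}, {a, b, d, f}, Ω } (that is, 𝒢 plus ∅ and Ω).
Pass 1 (3 new):
  {c, e}  = Ω∖{a, b, d, f}
  {a, b, c, d, f}  = {a, c, d} ∪ {a, b, d, f}
  {a, b, d, e, f}  = {a, b, d, f} ∪ {b, e, f}
  |family| = 8
Pass 2: +4 →
  {c}  = Ω∖{a, b, d, e, f}
  {e}  = Ω∖{a, b, c, d, f}
  {a, c, d, e}  = {c, e} ∪ {a, c, d}
  {b, c, e, f}  = {c, e} ∪ {b, e, f}
  |family| = 12
Pass 3: 2 new —
  {a, d}  = Ω∖{b, c, e, f}
  {b, f}  = Ω∖{a, c, d, e}
  |family| = 14
Pass 4. New:
  {a, d, e}  = {a, d} ∪ {e}
  {b, c, f}  = {c} ∪ {b, f}
  |family| = 16
Pass 5: closed — nothing new.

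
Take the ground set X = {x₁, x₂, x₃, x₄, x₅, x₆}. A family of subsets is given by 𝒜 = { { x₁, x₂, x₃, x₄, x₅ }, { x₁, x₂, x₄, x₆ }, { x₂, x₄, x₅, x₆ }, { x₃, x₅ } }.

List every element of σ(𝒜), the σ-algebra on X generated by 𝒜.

Begin from { {  }, { x₃, x₅ }, { x₁, x₂, x₄, x₆ }, { x₂, x₄, x₅, x₆ }, { x₁, x₂, x₃, x₄, x₅ }, X } (that is, 𝒜 plus ∅ and X).
Step 1. New:
  { x₆ }  = ᶜ of { x₁, x₂, x₃, x₄, x₅ }
  { x₁, x₃ }  = ᶜ of { x₂, x₄, x₅, x₆ }
  { x₁, x₂, x₄, x₅, x₆ }  = { x₂, x₄, x₅, x₆ } ∪ { x₁, x₂, x₄, x₆ }
  { x₂, x₃, x₄, x₅, x₆ }  = { x₂, x₄, x₅, x₆ } ∪ { x₃, x₅ }
  [10 total]
Step 2 adds 6:
  { x₁ }  = ᶜ of { x₂, x₃, x₄, x₅, x₆ }
  { x₃ }  = ᶜ of { x₁, x₂, x₄, x₅, x₆ }
  { x₁, x₃, x₅ }  = { x₁, x₃ } ∪ { x₃, x₅ }
  { x₁, x₃, x₆ }  = { x₆ } ∪ { x₁, x₃ }
  { x₃, x₅, x₆ }  = { x₆ } ∪ { x₃, x₅ }
  { x₁, x₂, x₃, x₄, x₆ }  = { x₁, x₂, x₄, x₆ } ∪ { x₁, x₃ }
  [16 total]
Step 3: 7 new —
  { x₅ }  = ᶜ of { x₁, x₂, x₃, x₄, x₆ }
  { x₁, x₆ }  = { x₆ } ∪ { x₁ }
  { x₃, x₆ }  = { x₃ } ∪ { x₆ }
  { x₁, x₂, x₄ }  = ᶜ of { x₃, x₅, x₆ }
  { x₂, x₄, x₅ }  = ᶜ of { x₁, x₃, x₆ }
  { x₂, x₄, x₆ }  = ᶜ of { x₁, x₃, x₅ }
  { x₁, x₃, x₅, x₆ }  = { x₁, x₃ } ∪ { x₃, x₅, x₆ }
  [23 total]
Step 4: +8 →
  { x₁, x₅ }  = { x₅ } ∪ { x₁ }
  { x₂, x₄ }  = ᶜ of { x₁, x₃, x₅, x₆ }
  { x₅, x₆ }  = { x₆ } ∪ { x₅ }
  { x₁, x₅, x₆ }  = { x₁, x₆ } ∪ { x₅ }
  { x₁, x₂, x₃, x₄ }  = { x₁, x₂, x₄ } ∪ { x₃ }
  { x₁, x₂, x₄, x₅ }  = ᶜ of { x₃, x₆ }
  { x₂, x₃, x₄, x₅ }  = ᶜ of { x₁, x₆ }
  { x₂, x₃, x₄, x₆ }  = { x₂, x₄, x₆ } ∪ { x₃ }
  [31 total]
Step 5. New:
  { x₂, x₃, x₄ }  = ᶜ of { x₁, x₅, x₆ }
  [32 total]
After Step 6 the family is unchanged; done.

σ(𝒜) = { {  }, { x₁ }, { x₃ }, { x₅ }, { x₆ }, { x₁, x₃ }, { x₁, x₅ }, { x₁, x₆ }, { x₂, x₄ }, { x₃, x₅ }, { x₃, x₆ }, { x₅, x₆ }, { x₁, x₂, x₄ }, { x₁, x₃, x₅ }, { x₁, x₃, x₆ }, { x₁, x₅, x₆ }, { x₂, x₃, x₄ }, { x₂, x₄, x₅ }, { x₂, x₄, x₆ }, { x₃, x₅, x₆ }, { x₁, x₂, x₃, x₄ }, { x₁, x₂, x₄, x₅ }, { x₁, x₂, x₄, x₆ }, { x₁, x₃, x₅, x₆ }, { x₂, x₃, x₄, x₅ }, { x₂, x₃, x₄, x₆ }, { x₂, x₄, x₅, x₆ }, { x₁, x₂, x₃, x₄, x₅ }, { x₁, x₂, x₃, x₄, x₆ }, { x₁, x₂, x₄, x₅, x₆ }, { x₂, x₃, x₄, x₅, x₆ }, X }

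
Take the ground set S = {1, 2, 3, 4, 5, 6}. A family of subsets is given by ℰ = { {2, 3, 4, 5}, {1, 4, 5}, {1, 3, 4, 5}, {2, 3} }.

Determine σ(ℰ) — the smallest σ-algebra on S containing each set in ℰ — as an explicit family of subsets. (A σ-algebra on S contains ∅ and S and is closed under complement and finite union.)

Take S₀ = ℰ ∪ {∅, S} = { ∅, {2, 3}, {1, 4, 5}, {1, 3, 4, 5}, {2, 3, 4, 5}, S }.
Step 1: +5 →
  {1, 6}  = ᶜ of {2, 3, 4, 5}
  {2, 6}  = ᶜ of {1, 3, 4, 5}
  {2, 3, 6}  = ᶜ of {1, 4, 5}
  {1, 4, 5, 6}  = ᶜ of {2, 3}
  {1, 2, 3, 4, 5}  = {1, 4, 5} ∪ {2, 3}
  |family| = 11
Step 2 adds 6:
  {6}  = ᶜ of {1, 2, 3, 4, 5}
  {1, 2, 6}  = {1, 6} ∪ {2, 6}
  {1, 2, 3, 6}  = {1, 6} ∪ {2, 3, 6}
  {1, 2, 4, 5, 6}  = {1, 4, 5} ∪ {2, 6}
  {1, 3, 4, 5, 6}  = {1, 6} ∪ {1, 3, 4, 5}
  {2, 3, 4, 5, 6}  = {2, 3, 6} ∪ {2, 3, 4, 5}
  |family| = 17
Step 3. New:
  {1}  = ᶜ of {2, 3, 4, 5, 6}
  {2}  = ᶜ of {1, 3, 4, 5, 6}
  {3}  = ᶜ of {1, 2, 4, 5, 6}
  {4, 5}  = ᶜ of {1, 2, 3, 6}
  {3, 4, 5}  = ᶜ of {1, 2, 6}
  |family| = 22
Step 4 adds 10:
  {1, 2}  = {2} ∪ {1}
  {1, 3}  = {3} ∪ {1}
  {3, 6}  = {6} ∪ {3}
  {1, 2, 3}  = {2, 3} ∪ {1}
  {1, 3, 6}  = {1, 6} ∪ {3}
  {2, 4, 5}  = {2} ∪ {4, 5}
  {4, 5, 6}  = {6} ∪ {4, 5}
  {1, 2, 4, 5}  = {1, 4, 5} ∪ {2}
  {2, 4, 5, 6}  = {2, 6} ∪ {4, 5}
  {3, 4, 5, 6}  = {3, 4, 5} ∪ {6}
  |family| = 32
Step 5 adds nothing — fixpoint reached.

σ(ℰ) = { ∅, {1}, {2}, {3}, {6}, {1, 2}, {1, 3}, {1, 6}, {2, 3}, {2, 6}, {3, 6}, {4, 5}, {1, 2, 3}, {1, 2, 6}, {1, 3, 6}, {1, 4, 5}, {2, 3, 6}, {2, 4, 5}, {3, 4, 5}, {4, 5, 6}, {1, 2, 3, 6}, {1, 2, 4, 5}, {1, 3, 4, 5}, {1, 4, 5, 6}, {2, 3, 4, 5}, {2, 4, 5, 6}, {3, 4, 5, 6}, {1, 2, 3, 4, 5}, {1, 2, 4, 5, 6}, {1, 3, 4, 5, 6}, {2, 3, 4, 5, 6}, S }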